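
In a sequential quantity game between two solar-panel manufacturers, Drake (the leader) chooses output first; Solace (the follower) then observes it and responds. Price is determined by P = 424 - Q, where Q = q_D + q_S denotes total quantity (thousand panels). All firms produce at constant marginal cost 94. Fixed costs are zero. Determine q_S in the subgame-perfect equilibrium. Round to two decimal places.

Solve by backward induction. Given q_D, the follower Solace maximises π_S = (424 - q_D - q_S)q_S - 94q_S.
Follower FOC: 330 - q_D - 2q_S = 0, so q_S(q_D) = (330 - q_D)/2.
Drake substitutes q_S(q_D) into its own profit: π_D = q_D(424 - q_D - (330 - q_D)/2) - 94q_D = (259 - (1/2)q_D)q_D - 94q_D.
Leader FOC: 165 - q_D = 0, so q_D = 165.
Then q_S = (330 - 165)/2 = 165/2.

82.50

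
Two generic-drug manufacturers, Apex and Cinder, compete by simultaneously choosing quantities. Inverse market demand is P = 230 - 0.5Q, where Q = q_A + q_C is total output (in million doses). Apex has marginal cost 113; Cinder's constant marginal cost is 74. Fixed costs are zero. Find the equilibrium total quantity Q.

Apex's profit: π_A = (230 - 0.5Q)q_A - (113q_A). Setting ∂π_A/∂q_A = 0: 117 - q_A - (1/2)(q_C) = 0.
Cinder's first-order condition: 156 - q_C - (1/2)(q_A) = 0.
Rearranging gives the reaction functions q_A = (117 - (1/2)q_C) and q_C = (156 - (1/2)q_A).
Substituting one into the other gives q_A = 52 and q_C = 130.
Total output Q = 52 + 130 = 182.

182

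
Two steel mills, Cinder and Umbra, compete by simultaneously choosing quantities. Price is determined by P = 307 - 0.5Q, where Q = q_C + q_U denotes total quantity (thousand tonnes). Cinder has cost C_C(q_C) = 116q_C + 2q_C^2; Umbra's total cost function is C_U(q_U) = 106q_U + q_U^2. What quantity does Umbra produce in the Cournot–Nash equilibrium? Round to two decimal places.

61.66

Cinder's profit: π_C = (307 - 0.5Q)q_C - (116q_C + 2q_C²). Setting ∂π_C/∂q_C = 0: 191 - 5q_C - (1/2)(q_U) = 0.
Umbra's first-order condition: 201 - 3q_U - (1/2)(q_C) = 0.
So q_C = (191 - (1/2)q_U)/5 and q_U = (201 - (1/2)q_C)/3.
Solving the pair: q_C = 1890/59, q_U = 61.6610.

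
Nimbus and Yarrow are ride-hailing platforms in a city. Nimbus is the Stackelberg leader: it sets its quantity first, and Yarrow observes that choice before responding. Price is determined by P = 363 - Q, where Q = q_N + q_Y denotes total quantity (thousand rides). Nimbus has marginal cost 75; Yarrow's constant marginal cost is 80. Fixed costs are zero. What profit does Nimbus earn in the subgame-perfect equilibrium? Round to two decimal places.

Solve by backward induction. Given q_N, the follower Yarrow maximises π_Y = (363 - q_N - q_Y)q_Y - 80q_Y.
Setting the follower's marginal profit to zero, 283 - q_N - 2q_Y = 0, i.e. q_Y = (283 - q_N)/2.
Nimbus substitutes q_Y(q_N) into its own profit: π_N = q_N(363 - q_N - (283 - q_N)/2) - 75q_N = (443/2 - (1/2)q_N)q_N - 75q_N.
The leader's first-order condition 293/2 - q_N = 0 yields q_N = 293/2.
Then q_Y = (283 - 293/2)/2 = 273/4.
Price P = 363 - 859/4 = 593/4.
Nimbus's profit: (593/4 - 75)·(293/2) = 10731.1250.

10731.13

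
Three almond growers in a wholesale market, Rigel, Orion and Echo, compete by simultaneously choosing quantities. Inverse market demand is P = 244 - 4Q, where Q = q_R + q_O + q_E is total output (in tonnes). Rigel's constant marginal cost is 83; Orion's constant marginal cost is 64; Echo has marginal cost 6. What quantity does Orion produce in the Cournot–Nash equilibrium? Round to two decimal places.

Rigel's profit: π_R = (244 - 4Q)q_R - (83q_R). Setting ∂π_R/∂q_R = 0: 161 - 8q_R - 4(q_O + q_E) = 0.
Orion's profit: π_O = (244 - 4Q)q_O - (64q_O). Setting ∂π_O/∂q_O = 0: 180 - 8q_O - 4(q_R + q_E) = 0.
Echo's profit: π_E = (244 - 4Q)q_E - (6q_E). Setting ∂π_E/∂q_E = 0: 238 - 8q_E - 4(q_R + q_O) = 0.
Adding the 3 first-order conditions: 579 − 16Q = 0, so Q = 579/16.
Back-substituting: q_R = (161 − 579/4)/4 = 65/16, q_O = (180 − 579/4)/4 = 141/16, q_E = (238 − 579/4)/4 = 373/16.

8.81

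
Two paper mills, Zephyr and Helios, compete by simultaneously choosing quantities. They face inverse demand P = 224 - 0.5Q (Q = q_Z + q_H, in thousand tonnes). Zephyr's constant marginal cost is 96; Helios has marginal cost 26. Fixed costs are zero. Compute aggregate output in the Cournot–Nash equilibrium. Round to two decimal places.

217.33

Zephyr's profit: π_Z = (224 - 0.5Q)q_Z - (96q_Z). Setting ∂π_Z/∂q_Z = 0: 128 - q_Z - (1/2)(q_H) = 0.
Helios's profit: π_H = (224 - 0.5Q)q_H - (26q_H). Setting ∂π_H/∂q_H = 0: 198 - q_H - (1/2)(q_Z) = 0.
Best responses: q_Z = (128 - (1/2)q_H), q_H = (198 - (1/2)q_Z).
Solving the pair: q_Z = 116/3, q_H = 536/3.
Total output Q = 116/3 + 536/3 = 652/3.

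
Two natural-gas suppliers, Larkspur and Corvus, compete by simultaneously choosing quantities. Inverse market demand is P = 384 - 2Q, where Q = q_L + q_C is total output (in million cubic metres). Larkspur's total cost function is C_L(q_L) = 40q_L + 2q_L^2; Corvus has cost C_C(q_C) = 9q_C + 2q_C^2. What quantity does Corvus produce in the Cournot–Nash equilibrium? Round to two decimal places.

Larkspur's profit: π_L = (384 - 2Q)q_L - (40q_L + 2q_L²). Setting ∂π_L/∂q_L = 0: 344 - 8q_L - 2(q_C) = 0.
Corvus's profit: π_C = (384 - 2Q)q_C - (9q_C + 2q_C²). Setting ∂π_C/∂q_C = 0: 375 - 8q_C - 2(q_L) = 0.
Rearranging gives the reaction functions q_L = (344 - 2q_C)/8 and q_C = (375 - 2q_L)/8.
Solving the pair: q_L = 1001/30, q_C = 578/15.

38.53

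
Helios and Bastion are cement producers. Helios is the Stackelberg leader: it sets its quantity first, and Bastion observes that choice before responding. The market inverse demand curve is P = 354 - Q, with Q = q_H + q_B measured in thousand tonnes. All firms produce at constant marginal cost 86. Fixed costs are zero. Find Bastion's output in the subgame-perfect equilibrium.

67

The follower Bastion best-responds to any q_H: π_B = (354 - Q)q_B - 86q_B.
Setting the follower's marginal profit to zero, 268 - q_H - 2q_B = 0, i.e. q_B = (268 - q_H)/2.
Helios substitutes q_B(q_H) into its own profit: π_H = q_H(354 - q_H - (268 - q_H)/2) - 86q_H = (220 - (1/2)q_H)q_H - 86q_H.
Leader FOC: 134 - q_H = 0, so q_H = 134.
Then q_B = (268 - 134)/2 = 67.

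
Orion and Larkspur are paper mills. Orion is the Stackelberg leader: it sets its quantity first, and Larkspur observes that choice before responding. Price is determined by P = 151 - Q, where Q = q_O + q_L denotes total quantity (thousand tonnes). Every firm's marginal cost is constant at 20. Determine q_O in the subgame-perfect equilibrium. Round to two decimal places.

65.50

The follower Larkspur best-responds to any q_O: π_L = (151 - Q)q_L - 20q_L.
∂π_L/∂q_L = 131 - q_O - 2q_L = 0 gives the reaction function q_L = (131 - q_O)/2.
Orion substitutes q_L(q_O) into its own profit: π_O = q_O(151 - q_O - (131 - q_O)/2) - 20q_O = (171/2 - (1/2)q_O)q_O - 20q_O.
Leader FOC: 131/2 - q_O = 0, so q_O = 131/2.
Then q_L = (131 - 131/2)/2 = 131/4.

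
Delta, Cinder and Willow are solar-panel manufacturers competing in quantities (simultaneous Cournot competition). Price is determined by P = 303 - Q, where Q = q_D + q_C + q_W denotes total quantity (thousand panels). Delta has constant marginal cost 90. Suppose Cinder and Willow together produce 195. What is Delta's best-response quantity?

9

With rivals' combined output fixed at 195, Delta's profit is π_D = (303 - 195 - q_D)q_D - (90q_D) = (108 - q_D)q_D - (90q_D).
∂π_D/∂q_D = 18 - 2q_D = 0, so q_D = 9.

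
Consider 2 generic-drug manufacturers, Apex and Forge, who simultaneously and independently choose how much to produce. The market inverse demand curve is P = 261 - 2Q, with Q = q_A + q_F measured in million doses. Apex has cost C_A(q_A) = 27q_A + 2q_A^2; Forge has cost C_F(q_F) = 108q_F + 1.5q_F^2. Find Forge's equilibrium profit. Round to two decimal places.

Apex's profit: π_A = (261 - 2Q)q_A - (27q_A + 2q_A²). Setting ∂π_A/∂q_A = 0: 234 - 8q_A - 2(q_F) = 0.
Forge's first-order condition: 153 - 7q_F - 2(q_A) = 0.
Best responses: q_A = (234 - 2q_F)/8, q_F = (153 - 2q_A)/7.
Substituting one into the other gives q_A = 333/13 and q_F = 189/13.
Price P = 261 - 2·(522/13) = 180.6923.
Forge's profit: 180.6923·(189/13) - 108·(189/13) - (3/2)(189/13)² = 739.7840.

739.78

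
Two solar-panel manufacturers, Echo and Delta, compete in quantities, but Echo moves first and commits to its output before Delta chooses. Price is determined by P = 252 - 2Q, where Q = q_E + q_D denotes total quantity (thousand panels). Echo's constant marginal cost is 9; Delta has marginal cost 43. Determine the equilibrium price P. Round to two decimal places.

The follower Delta best-responds to any q_E: π_D = (252 - 2Q)q_D - 43q_D.
Follower FOC: 209 - 2q_E - 4q_D = 0, so q_D(q_E) = (209 - 2q_E)/4.
The leader anticipates this reaction. Substituting into P = 252 - 2Q gives P = 295/2 - q_E, so π_E = (295/2 - q_E)q_E - 9q_E.
Leader FOC: 277/2 - 2q_E = 0, so q_E = 277/4.
Then q_D = (209 - 2·(277/4))/4 = 141/8.
Total output Q = 695/8, so price P = 252 - 2·(695/8) = 313/4.

78.25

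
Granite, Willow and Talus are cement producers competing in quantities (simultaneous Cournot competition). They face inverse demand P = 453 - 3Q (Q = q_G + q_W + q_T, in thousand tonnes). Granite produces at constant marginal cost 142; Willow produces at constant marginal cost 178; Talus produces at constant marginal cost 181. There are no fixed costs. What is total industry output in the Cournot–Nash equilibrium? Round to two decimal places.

Granite's profit: π_G = (453 - 3Q)q_G - (142q_G). Setting ∂π_G/∂q_G = 0: 311 - 6q_G - 3(q_W + q_T) = 0.
Willow's profit: π_W = (453 - 3Q)q_W - (178q_W). Setting ∂π_W/∂q_W = 0: 275 - 6q_W - 3(q_G + q_T) = 0.
Talus's first-order condition: 272 - 6q_T - 3(q_G + q_W) = 0.
Adding the 3 first-order conditions: 858 − 12Q = 0, so Q = 143/2.
Back-substituting: q_G = (311 − 429/2)/3 = 193/6, q_W = (275 − 429/2)/3 = 121/6, q_T = (272 − 429/2)/3 = 115/6.
Total output Q = 193/6 + 121/6 + 115/6 = 143/2.

71.50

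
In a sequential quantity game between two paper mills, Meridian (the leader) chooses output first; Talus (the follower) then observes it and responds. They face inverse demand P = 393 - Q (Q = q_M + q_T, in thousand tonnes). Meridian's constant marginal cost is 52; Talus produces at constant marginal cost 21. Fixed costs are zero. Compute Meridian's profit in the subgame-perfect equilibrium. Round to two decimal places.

12012.50

Solve by backward induction. Given q_M, the follower Talus maximises π_T = (393 - q_M - q_T)q_T - 21q_T.
Setting the follower's marginal profit to zero, 372 - q_M - 2q_T = 0, i.e. q_T = (372 - q_M)/2.
The leader anticipates this reaction. Substituting into P = 393 - Q gives P = 207 - (1/2)q_M, so π_M = (207 - (1/2)q_M)q_M - 52q_M.
Leader FOC: 155 - q_M = 0, so q_M = 155.
Then q_T = (372 - 155)/2 = 217/2.
Price P = 393 - 527/2 = 259/2.
Meridian's profit: (259/2 - 52)·155 = 12012.5000.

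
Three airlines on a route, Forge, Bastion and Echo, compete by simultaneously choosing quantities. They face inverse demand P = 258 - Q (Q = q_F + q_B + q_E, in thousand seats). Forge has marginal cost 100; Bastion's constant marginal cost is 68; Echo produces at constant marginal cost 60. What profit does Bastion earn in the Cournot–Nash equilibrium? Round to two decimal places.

Forge's profit: π_F = (258 - Q)q_F - (100q_F). Setting ∂π_F/∂q_F = 0: 158 - 2q_F - (q_B + q_E) = 0.
Bastion's profit: π_B = (258 - Q)q_B - (68q_B). Setting ∂π_B/∂q_B = 0: 190 - 2q_B - (q_F + q_E) = 0.
Echo's profit: π_E = (258 - Q)q_E - (60q_E). Setting ∂π_E/∂q_E = 0: 198 - 2q_E - (q_F + q_B) = 0.
Summing all 3 equations gives 546 − 4Q = 0, hence Q = 273/2.
Back-substituting: q_F = (158 − 273/2) = 43/2, q_B = (190 − 273/2) = 107/2, q_E = (198 − 273/2) = 123/2.
Price P = 258 - 273/2 = 243/2.
Bastion's profit: (243/2 - 68)·(107/2) = 2862.2500.

2862.25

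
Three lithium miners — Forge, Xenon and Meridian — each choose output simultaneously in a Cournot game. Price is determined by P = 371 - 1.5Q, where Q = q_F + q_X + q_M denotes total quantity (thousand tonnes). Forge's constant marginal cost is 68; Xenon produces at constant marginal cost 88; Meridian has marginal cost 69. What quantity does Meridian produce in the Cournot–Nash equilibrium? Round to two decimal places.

53.33

Forge's profit: π_F = (371 - 1.5Q)q_F - (68q_F). Setting ∂π_F/∂q_F = 0: 303 - 3q_F - (3/2)(q_X + q_M) = 0.
Xenon's first-order condition: 283 - 3q_X - (3/2)(q_F + q_M) = 0.
Meridian's first-order condition: 302 - 3q_M - (3/2)(q_F + q_X) = 0.
Summing all 3 equations gives 888 − 6Q = 0, hence Q = 148.
Back-substituting: q_F = (303 − 222)/(3/2) = 54, q_X = (283 − 222)/(3/2) = 122/3, q_M = (302 − 222)/(3/2) = 160/3.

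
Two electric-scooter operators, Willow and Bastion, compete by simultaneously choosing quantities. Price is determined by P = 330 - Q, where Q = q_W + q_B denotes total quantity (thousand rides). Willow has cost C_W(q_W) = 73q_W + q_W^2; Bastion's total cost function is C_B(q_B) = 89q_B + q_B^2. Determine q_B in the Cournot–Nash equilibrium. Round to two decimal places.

Willow's profit: π_W = (330 - Q)q_W - (73q_W + q_W²). Setting ∂π_W/∂q_W = 0: 257 - 4q_W - (q_B) = 0.
Bastion's profit: π_B = (330 - Q)q_B - (89q_B + q_B²). Setting ∂π_B/∂q_B = 0: 241 - 4q_B - (q_W) = 0.
Rearranging gives the reaction functions q_W = (257 - q_B)/4 and q_B = (241 - q_W)/4.
Substituting one into the other gives q_W = 787/15 and q_B = 707/15.

47.13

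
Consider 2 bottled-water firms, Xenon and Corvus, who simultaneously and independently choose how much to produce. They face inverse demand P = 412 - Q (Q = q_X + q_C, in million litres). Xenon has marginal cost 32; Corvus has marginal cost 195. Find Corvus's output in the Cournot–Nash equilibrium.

18

Xenon's profit: π_X = (412 - Q)q_X - (32q_X). Setting ∂π_X/∂q_X = 0: 380 - 2q_X - (q_C) = 0.
Corvus's first-order condition: 217 - 2q_C - (q_X) = 0.
So q_X = (380 - q_C)/2 and q_C = (217 - q_X)/2.
Solving the pair: q_X = 181, q_C = 18.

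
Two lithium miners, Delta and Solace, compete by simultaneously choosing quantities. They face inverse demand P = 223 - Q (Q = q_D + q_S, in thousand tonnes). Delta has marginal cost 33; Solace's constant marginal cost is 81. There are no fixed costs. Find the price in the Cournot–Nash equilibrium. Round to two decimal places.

Delta's profit: π_D = (223 - Q)q_D - (33q_D). Setting ∂π_D/∂q_D = 0: 190 - 2q_D - (q_S) = 0.
Solace's first-order condition: 142 - 2q_S - (q_D) = 0.
Rearranging gives the reaction functions q_D = (190 - q_S)/2 and q_S = (142 - q_D)/2.
Solving the pair: q_D = 238/3, q_S = 94/3.
Total output Q = 332/3, so price P = 223 - 332/3 = 337/3.

112.33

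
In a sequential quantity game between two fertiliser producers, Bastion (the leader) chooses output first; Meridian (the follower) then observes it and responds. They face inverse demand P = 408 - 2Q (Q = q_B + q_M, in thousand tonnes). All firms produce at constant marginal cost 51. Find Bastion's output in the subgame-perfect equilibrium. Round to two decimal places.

89.25

Solve by backward induction. Given q_B, the follower Meridian maximises π_M = (408 - 2q_B - 2q_M)q_M - 51q_M.
Follower FOC: 357 - 2q_B - 4q_M = 0, so q_M(q_B) = (357 - 2q_B)/4.
Bastion substitutes q_M(q_B) into its own profit: π_B = q_B(408 - 2q_B - (357 - 2q_B)/2) - 51q_B = (459/2 - q_B)q_B - 51q_B.
Maximising: ∂π_B/∂q_B = 357/2 - 2q_B = 0, giving q_B = 357/4.
Then q_M = (357 - 2·(357/4))/4 = 357/8.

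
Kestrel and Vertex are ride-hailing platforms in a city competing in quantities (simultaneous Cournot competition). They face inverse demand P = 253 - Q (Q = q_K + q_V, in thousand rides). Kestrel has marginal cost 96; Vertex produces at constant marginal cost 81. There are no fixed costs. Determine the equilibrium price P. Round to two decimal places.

143.33

Kestrel's profit: π_K = (253 - Q)q_K - (96q_K). Setting ∂π_K/∂q_K = 0: 157 - 2q_K - (q_V) = 0.
Vertex's first-order condition: 172 - 2q_V - (q_K) = 0.
Rearranging gives the reaction functions q_K = (157 - q_V)/2 and q_V = (172 - q_K)/2.
Substituting one into the other gives q_K = 142/3 and q_V = 187/3.
Total output Q = 329/3, so price P = 253 - 329/3 = 430/3.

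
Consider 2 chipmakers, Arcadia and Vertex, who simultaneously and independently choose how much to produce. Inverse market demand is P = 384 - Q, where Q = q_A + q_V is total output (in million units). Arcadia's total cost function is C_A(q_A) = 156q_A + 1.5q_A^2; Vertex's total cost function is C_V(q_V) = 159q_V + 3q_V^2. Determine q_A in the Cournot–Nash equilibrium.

Arcadia's profit: π_A = (384 - Q)q_A - (156q_A + (3/2)q_A²). Setting ∂π_A/∂q_A = 0: 228 - 5q_A - (q_V) = 0.
Vertex's profit: π_V = (384 - Q)q_V - (159q_V + 3q_V²). Setting ∂π_V/∂q_V = 0: 225 - 8q_V - (q_A) = 0.
So q_A = (228 - q_V)/5 and q_V = (225 - q_A)/8.
Solving the pair: q_A = 41, q_V = 23.

41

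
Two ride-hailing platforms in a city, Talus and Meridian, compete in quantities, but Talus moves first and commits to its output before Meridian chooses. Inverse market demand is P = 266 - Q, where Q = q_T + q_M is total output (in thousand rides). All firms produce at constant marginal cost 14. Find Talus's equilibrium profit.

7938

The follower Meridian best-responds to any q_T: π_M = (266 - Q)q_M - 14q_M.
∂π_M/∂q_M = 252 - q_T - 2q_M = 0 gives the reaction function q_M = (252 - q_T)/2.
The leader anticipates this reaction. Substituting into P = 266 - Q gives P = 140 - (1/2)q_T, so π_T = (140 - (1/2)q_T)q_T - 14q_T.
Leader FOC: 126 - q_T = 0, so q_T = 126.
Then q_M = (252 - 126)/2 = 63.
Price P = 266 - 189 = 77.
Talus's profit: (77 - 14)·126 = 7938.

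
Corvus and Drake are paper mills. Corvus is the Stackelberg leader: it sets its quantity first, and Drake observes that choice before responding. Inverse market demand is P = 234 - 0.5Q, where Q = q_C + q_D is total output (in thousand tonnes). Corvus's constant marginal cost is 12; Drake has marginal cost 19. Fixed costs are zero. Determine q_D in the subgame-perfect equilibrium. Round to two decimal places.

Solve by backward induction. Given q_C, the follower Drake maximises π_D = (234 - (1/2)q_C - (1/2)q_D)q_D - 19q_D.
∂π_D/∂q_D = 215 - (1/2)q_C - q_D = 0 gives the reaction function q_D = (215 - (1/2)q_C).
Corvus substitutes q_D(q_C) into its own profit: π_C = q_C(234 - (1/2)q_C - (215 - (1/2)q_C)/2) - 12q_C = (253/2 - (1/4)q_C)q_C - 12q_C.
Maximising: ∂π_C/∂q_C = 229/2 - (1/2)q_C = 0, giving q_C = 229.
Then q_D = (215 - (1/2)·229) = 201/2.

100.50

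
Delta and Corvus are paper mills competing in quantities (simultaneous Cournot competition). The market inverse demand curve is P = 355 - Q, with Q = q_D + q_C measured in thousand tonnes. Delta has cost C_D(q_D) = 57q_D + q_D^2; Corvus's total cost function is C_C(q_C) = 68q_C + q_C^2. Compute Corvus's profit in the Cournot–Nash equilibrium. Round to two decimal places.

Delta's profit: π_D = (355 - Q)q_D - (57q_D + q_D²). Setting ∂π_D/∂q_D = 0: 298 - 4q_D - (q_C) = 0.
Corvus's first-order condition: 287 - 4q_C - (q_D) = 0.
Best responses: q_D = (298 - q_C)/4, q_C = (287 - q_D)/4.
Substituting one into the other gives q_D = 181/3 and q_C = 170/3.
Price P = 355 - 117 = 238.
Corvus's profit: 238·(170/3) - 68·(170/3) - (170/3)² = 6422.2222.

6422.22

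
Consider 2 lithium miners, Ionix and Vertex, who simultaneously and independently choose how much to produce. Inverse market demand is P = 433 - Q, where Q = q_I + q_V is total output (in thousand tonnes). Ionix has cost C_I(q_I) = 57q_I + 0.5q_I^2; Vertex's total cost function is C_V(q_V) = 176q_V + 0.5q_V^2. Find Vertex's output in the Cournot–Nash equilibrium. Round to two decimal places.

49.38

Ionix's profit: π_I = (433 - Q)q_I - (57q_I + (1/2)q_I²). Setting ∂π_I/∂q_I = 0: 376 - 3q_I - (q_V) = 0.
Vertex's profit: π_V = (433 - Q)q_V - (176q_V + (1/2)q_V²). Setting ∂π_V/∂q_V = 0: 257 - 3q_V - (q_I) = 0.
So q_I = (376 - q_V)/3 and q_V = (257 - q_I)/3.
Substituting one into the other gives q_I = 871/8 and q_V = 395/8.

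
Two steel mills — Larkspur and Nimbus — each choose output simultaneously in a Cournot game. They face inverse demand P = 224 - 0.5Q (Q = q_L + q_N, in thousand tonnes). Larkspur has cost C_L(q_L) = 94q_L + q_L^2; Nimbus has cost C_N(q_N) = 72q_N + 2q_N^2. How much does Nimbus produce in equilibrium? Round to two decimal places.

26.51

Larkspur's profit: π_L = (224 - 0.5Q)q_L - (94q_L + q_L²). Setting ∂π_L/∂q_L = 0: 130 - 3q_L - (1/2)(q_N) = 0.
Nimbus's profit: π_N = (224 - 0.5Q)q_N - (72q_N + 2q_N²). Setting ∂π_N/∂q_N = 0: 152 - 5q_N - (1/2)(q_L) = 0.
Rearranging gives the reaction functions q_L = (130 - (1/2)q_N)/3 and q_N = (152 - (1/2)q_L)/5.
Substituting one into the other gives q_L = 38.9153 and q_N = 1564/59.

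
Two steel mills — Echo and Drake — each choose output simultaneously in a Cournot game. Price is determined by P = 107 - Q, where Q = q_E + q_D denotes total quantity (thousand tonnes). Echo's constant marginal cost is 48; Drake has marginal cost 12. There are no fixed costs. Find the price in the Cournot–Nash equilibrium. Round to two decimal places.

55.67

Echo's profit: π_E = (107 - Q)q_E - (48q_E). Setting ∂π_E/∂q_E = 0: 59 - 2q_E - (q_D) = 0.
Drake's profit: π_D = (107 - Q)q_D - (12q_D). Setting ∂π_D/∂q_D = 0: 95 - 2q_D - (q_E) = 0.
So q_E = (59 - q_D)/2 and q_D = (95 - q_E)/2.
Solving the pair: q_E = 23/3, q_D = 131/3.
Total output Q = 154/3, so price P = 107 - 154/3 = 167/3.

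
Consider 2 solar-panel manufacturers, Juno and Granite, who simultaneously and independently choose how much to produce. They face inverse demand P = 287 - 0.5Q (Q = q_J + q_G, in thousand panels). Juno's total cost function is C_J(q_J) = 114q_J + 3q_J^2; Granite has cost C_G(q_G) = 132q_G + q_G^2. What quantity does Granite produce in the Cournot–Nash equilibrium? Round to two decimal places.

48.12

Juno's profit: π_J = (287 - 0.5Q)q_J - (114q_J + 3q_J²). Setting ∂π_J/∂q_J = 0: 173 - 7q_J - (1/2)(q_G) = 0.
Granite's profit: π_G = (287 - 0.5Q)q_G - (132q_G + q_G²). Setting ∂π_G/∂q_G = 0: 155 - 3q_G - (1/2)(q_J) = 0.
Rearranging gives the reaction functions q_J = (173 - (1/2)q_G)/7 and q_G = (155 - (1/2)q_J)/3.
Solving the pair: q_J = 1766/83, q_G = 48.1205.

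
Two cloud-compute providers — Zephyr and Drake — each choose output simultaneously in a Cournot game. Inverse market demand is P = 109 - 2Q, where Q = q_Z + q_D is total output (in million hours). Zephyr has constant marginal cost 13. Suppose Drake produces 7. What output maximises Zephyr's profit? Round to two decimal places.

20.50

With the rival's output fixed at 7, Zephyr's profit is π_Z = (109 - 2·7 - 2q_Z)q_Z - (13q_Z) = (95 - 2q_Z)q_Z - (13q_Z).
∂π_Z/∂q_Z = 82 - 4q_Z = 0, so q_Z = 41/2.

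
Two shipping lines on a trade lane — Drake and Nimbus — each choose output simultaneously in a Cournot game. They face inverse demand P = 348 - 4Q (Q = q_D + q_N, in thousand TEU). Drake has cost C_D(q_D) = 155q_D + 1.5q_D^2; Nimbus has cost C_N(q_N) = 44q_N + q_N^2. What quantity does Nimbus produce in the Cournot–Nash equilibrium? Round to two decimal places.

27.36

Drake's profit: π_D = (348 - 4Q)q_D - (155q_D + (3/2)q_D²). Setting ∂π_D/∂q_D = 0: 193 - 11q_D - 4(q_N) = 0.
Nimbus's profit: π_N = (348 - 4Q)q_N - (44q_N + q_N²). Setting ∂π_N/∂q_N = 0: 304 - 10q_N - 4(q_D) = 0.
Best responses: q_D = (193 - 4q_N)/11, q_N = (304 - 4q_D)/10.
Substituting one into the other gives q_D = 357/47 and q_N = 1286/47.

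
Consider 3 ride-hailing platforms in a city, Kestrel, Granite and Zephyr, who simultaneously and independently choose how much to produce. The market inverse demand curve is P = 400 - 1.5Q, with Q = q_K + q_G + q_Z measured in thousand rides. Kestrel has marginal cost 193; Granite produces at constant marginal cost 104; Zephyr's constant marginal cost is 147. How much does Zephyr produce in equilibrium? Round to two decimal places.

42.67

Kestrel's profit: π_K = (400 - 1.5Q)q_K - (193q_K). Setting ∂π_K/∂q_K = 0: 207 - 3q_K - (3/2)(q_G + q_Z) = 0.
Granite's profit: π_G = (400 - 1.5Q)q_G - (104q_G). Setting ∂π_G/∂q_G = 0: 296 - 3q_G - (3/2)(q_K + q_Z) = 0.
Zephyr's first-order condition: 253 - 3q_Z - (3/2)(q_K + q_G) = 0.
Adding the 3 conditions: 756 − 3Q − 3Q = 0, i.e. Q = 126.
Back-substituting: q_K = (207 − 189)/(3/2) = 12, q_G = (296 − 189)/(3/2) = 214/3, q_Z = (253 − 189)/(3/2) = 128/3.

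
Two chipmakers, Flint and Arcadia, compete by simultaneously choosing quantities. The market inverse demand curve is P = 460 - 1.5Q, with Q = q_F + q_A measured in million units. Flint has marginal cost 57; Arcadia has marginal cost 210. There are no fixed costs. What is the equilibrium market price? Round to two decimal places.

242.33

Flint's profit: π_F = (460 - 1.5Q)q_F - (57q_F). Setting ∂π_F/∂q_F = 0: 403 - 3q_F - (3/2)(q_A) = 0.
Arcadia's profit: π_A = (460 - 1.5Q)q_A - (210q_A). Setting ∂π_A/∂q_A = 0: 250 - 3q_A - (3/2)(q_F) = 0.
Best responses: q_F = (403 - (3/2)q_A)/3, q_A = (250 - (3/2)q_F)/3.
Substituting one into the other gives q_F = 1112/9 and q_A = 194/9.
Total output Q = 1306/9, so price P = 460 - (3/2)·(1306/9) = 727/3.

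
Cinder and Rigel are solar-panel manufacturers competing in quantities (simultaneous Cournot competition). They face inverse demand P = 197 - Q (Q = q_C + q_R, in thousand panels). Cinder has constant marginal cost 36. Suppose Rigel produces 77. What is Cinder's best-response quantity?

42

With the rival's output fixed at 77, Cinder's profit is π_C = (197 - 77 - q_C)q_C - (36q_C) = (120 - q_C)q_C - (36q_C).
∂π_C/∂q_C = 84 - 2q_C = 0, so q_C = 42.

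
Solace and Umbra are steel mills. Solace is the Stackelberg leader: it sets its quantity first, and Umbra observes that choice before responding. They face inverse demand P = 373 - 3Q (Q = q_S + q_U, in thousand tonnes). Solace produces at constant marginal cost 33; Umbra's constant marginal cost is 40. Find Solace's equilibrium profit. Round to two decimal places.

5017.04

The follower Umbra best-responds to any q_S: π_U = (373 - 3Q)q_U - 40q_U.
∂π_U/∂q_U = 333 - 3q_S - 6q_U = 0 gives the reaction function q_U = (333 - 3q_S)/6.
The leader anticipates this reaction. Substituting into P = 373 - 3Q gives P = 413/2 - (3/2)q_S, so π_S = (413/2 - (3/2)q_S)q_S - 33q_S.
Maximising: ∂π_S/∂q_S = 347/2 - 3q_S = 0, giving q_S = 347/6.
Then q_U = (333 - 3·(347/6))/6 = 319/12.
Price P = 373 - 3·(1013/12) = 479/4.
Solace's profit: (479/4 - 33)·(347/6) = 5017.0417.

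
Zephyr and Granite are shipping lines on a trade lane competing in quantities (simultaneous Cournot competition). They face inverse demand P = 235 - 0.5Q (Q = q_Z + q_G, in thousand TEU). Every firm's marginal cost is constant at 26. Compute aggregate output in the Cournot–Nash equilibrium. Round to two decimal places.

Each firm earns π_i = (235 - 0.5Q)q_i - 26q_i.
First-order condition (treating rivals' output as given): 209 - q_i - (1/2)q_j = 0.
With identical firms every q_j equals q_i, so q_j = q_i and 209 = (3/2)q_i, giving q_i = 418/3.
Total output Q = 418/3 + 418/3 = 836/3.

278.67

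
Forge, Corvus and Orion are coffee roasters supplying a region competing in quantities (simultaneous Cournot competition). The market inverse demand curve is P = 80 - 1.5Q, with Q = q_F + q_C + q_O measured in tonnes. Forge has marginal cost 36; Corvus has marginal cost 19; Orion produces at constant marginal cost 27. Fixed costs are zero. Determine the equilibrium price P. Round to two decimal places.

Forge's profit: π_F = (80 - 1.5Q)q_F - (36q_F). Setting ∂π_F/∂q_F = 0: 44 - 3q_F - (3/2)(q_C + q_O) = 0.
Corvus's profit: π_C = (80 - 1.5Q)q_C - (19q_C). Setting ∂π_C/∂q_C = 0: 61 - 3q_C - (3/2)(q_F + q_O) = 0.
Orion's first-order condition: 53 - 3q_O - (3/2)(q_F + q_C) = 0.
Adding the 3 conditions: 158 − 3Q − 3Q = 0, i.e. Q = 79/3.
Back-substituting: q_F = (44 − 79/2)/(3/2) = 3, q_C = (61 − 79/2)/(3/2) = 43/3, q_O = (53 − 79/2)/(3/2) = 9.
Total output Q = 79/3, so price P = 80 - (3/2)·(79/3) = 81/2.

40.50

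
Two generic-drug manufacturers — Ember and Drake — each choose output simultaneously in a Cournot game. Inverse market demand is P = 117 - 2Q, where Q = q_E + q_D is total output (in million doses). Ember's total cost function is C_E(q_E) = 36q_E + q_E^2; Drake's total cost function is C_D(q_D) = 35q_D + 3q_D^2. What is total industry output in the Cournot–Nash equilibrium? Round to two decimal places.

Ember's profit: π_E = (117 - 2Q)q_E - (36q_E + q_E²). Setting ∂π_E/∂q_E = 0: 81 - 6q_E - 2(q_D) = 0.
Drake's first-order condition: 82 - 10q_D - 2(q_E) = 0.
Best responses: q_E = (81 - 2q_D)/6, q_D = (82 - 2q_E)/10.
Substituting one into the other gives q_E = 323/28 and q_D = 165/28.
Total output Q = 323/28 + 165/28 = 122/7.

17.43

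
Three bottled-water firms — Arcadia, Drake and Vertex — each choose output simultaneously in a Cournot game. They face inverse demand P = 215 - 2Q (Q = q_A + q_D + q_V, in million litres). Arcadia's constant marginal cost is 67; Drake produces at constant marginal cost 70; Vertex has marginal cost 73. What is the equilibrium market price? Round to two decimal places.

Arcadia's profit: π_A = (215 - 2Q)q_A - (67q_A). Setting ∂π_A/∂q_A = 0: 148 - 4q_A - 2(q_D + q_V) = 0.
Drake's profit: π_D = (215 - 2Q)q_D - (70q_D). Setting ∂π_D/∂q_D = 0: 145 - 4q_D - 2(q_A + q_V) = 0.
Vertex's profit: π_V = (215 - 2Q)q_V - (73q_V). Setting ∂π_V/∂q_V = 0: 142 - 4q_V - 2(q_A + q_D) = 0.
Summing all 3 equations gives 435 − 8Q = 0, hence Q = 435/8.
Back-substituting: q_A = (148 − 435/4)/2 = 157/8, q_D = (145 − 435/4)/2 = 145/8, q_V = (142 − 435/4)/2 = 133/8.
Total output Q = 435/8, so price P = 215 - 2·(435/8) = 425/4.

106.25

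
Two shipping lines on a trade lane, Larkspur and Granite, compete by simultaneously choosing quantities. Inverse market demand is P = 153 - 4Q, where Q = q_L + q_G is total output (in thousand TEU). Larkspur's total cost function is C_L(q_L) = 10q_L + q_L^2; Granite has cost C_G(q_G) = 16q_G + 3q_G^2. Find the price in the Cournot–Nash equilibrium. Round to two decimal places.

80.35

Larkspur's profit: π_L = (153 - 4Q)q_L - (10q_L + q_L²). Setting ∂π_L/∂q_L = 0: 143 - 10q_L - 4(q_G) = 0.
Granite's profit: π_G = (153 - 4Q)q_G - (16q_G + 3q_G²). Setting ∂π_G/∂q_G = 0: 137 - 14q_G - 4(q_L) = 0.
So q_L = (143 - 4q_G)/10 and q_G = (137 - 4q_L)/14.
Solving the pair: q_L = 727/62, q_G = 399/62.
Total output Q = 563/31, so price P = 153 - 4·(563/31) = 80.3548.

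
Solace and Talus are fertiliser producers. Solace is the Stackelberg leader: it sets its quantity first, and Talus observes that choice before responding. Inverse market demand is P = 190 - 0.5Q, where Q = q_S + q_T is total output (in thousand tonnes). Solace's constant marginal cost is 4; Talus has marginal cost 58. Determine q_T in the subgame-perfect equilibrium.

The follower Talus best-responds to any q_S: π_T = (190 - 0.5Q)q_T - 58q_T.
Setting the follower's marginal profit to zero, 132 - (1/2)q_S - q_T = 0, i.e. q_T = (132 - (1/2)q_S).
Solace substitutes q_T(q_S) into its own profit: π_S = q_S(190 - (1/2)q_S - (132 - (1/2)q_S)/2) - 4q_S = (124 - (1/4)q_S)q_S - 4q_S.
Leader FOC: 120 - (1/2)q_S = 0, so q_S = 240.
Then q_T = (132 - (1/2)·240) = 12.

12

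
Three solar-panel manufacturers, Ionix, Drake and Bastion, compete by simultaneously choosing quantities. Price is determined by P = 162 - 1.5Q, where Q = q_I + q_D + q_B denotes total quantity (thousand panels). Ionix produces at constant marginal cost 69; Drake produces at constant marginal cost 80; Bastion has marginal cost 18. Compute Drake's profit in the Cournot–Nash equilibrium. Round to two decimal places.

3.38

Ionix's profit: π_I = (162 - 1.5Q)q_I - (69q_I). Setting ∂π_I/∂q_I = 0: 93 - 3q_I - (3/2)(q_D + q_B) = 0.
Drake's first-order condition: 82 - 3q_D - (3/2)(q_I + q_B) = 0.
Bastion's first-order condition: 144 - 3q_B - (3/2)(q_I + q_D) = 0.
Summing all 3 equations gives 319 − 6Q = 0, hence Q = 319/6.
Back-substituting: q_I = (93 − 319/4)/(3/2) = 53/6, q_D = (82 − 319/4)/(3/2) = 3/2, q_B = (144 − 319/4)/(3/2) = 257/6.
Price P = 162 - (3/2)·(319/6) = 329/4.
Drake's profit: (329/4 - 80)·(3/2) = 27/8.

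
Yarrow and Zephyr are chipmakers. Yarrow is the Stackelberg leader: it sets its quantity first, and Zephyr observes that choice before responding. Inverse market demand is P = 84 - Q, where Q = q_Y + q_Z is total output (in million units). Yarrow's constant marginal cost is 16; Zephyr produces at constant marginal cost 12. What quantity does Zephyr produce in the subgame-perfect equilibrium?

20

Solve by backward induction. Given q_Y, the follower Zephyr maximises π_Z = (84 - q_Y - q_Z)q_Z - 12q_Z.
Setting the follower's marginal profit to zero, 72 - q_Y - 2q_Z = 0, i.e. q_Z = (72 - q_Y)/2.
Yarrow substitutes q_Z(q_Y) into its own profit: π_Y = q_Y(84 - q_Y - (72 - q_Y)/2) - 16q_Y = (48 - (1/2)q_Y)q_Y - 16q_Y.
Leader FOC: 32 - q_Y = 0, so q_Y = 32.
Then q_Z = (72 - 32)/2 = 20.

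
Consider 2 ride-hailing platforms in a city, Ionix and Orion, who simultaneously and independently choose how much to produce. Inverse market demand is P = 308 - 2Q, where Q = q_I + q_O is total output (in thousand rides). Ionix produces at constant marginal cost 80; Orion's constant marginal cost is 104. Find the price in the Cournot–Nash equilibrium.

164

Ionix's profit: π_I = (308 - 2Q)q_I - (80q_I). Setting ∂π_I/∂q_I = 0: 228 - 4q_I - 2(q_O) = 0.
Orion's profit: π_O = (308 - 2Q)q_O - (104q_O). Setting ∂π_O/∂q_O = 0: 204 - 4q_O - 2(q_I) = 0.
Rearranging gives the reaction functions q_I = (228 - 2q_O)/4 and q_O = (204 - 2q_I)/4.
Substituting one into the other gives q_I = 42 and q_O = 30.
Total output Q = 72, so price P = 308 - 2·72 = 164.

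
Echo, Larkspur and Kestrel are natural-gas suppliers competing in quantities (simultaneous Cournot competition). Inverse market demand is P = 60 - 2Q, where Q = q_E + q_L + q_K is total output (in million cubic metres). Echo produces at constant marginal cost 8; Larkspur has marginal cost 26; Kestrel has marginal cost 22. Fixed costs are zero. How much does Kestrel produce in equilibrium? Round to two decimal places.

3.50

Echo's profit: π_E = (60 - 2Q)q_E - (8q_E). Setting ∂π_E/∂q_E = 0: 52 - 4q_E - 2(q_L + q_K) = 0.
Larkspur's profit: π_L = (60 - 2Q)q_L - (26q_L). Setting ∂π_L/∂q_L = 0: 34 - 4q_L - 2(q_E + q_K) = 0.
Kestrel's profit: π_K = (60 - 2Q)q_K - (22q_K). Setting ∂π_K/∂q_K = 0: 38 - 4q_K - 2(q_E + q_L) = 0.
Summing all 3 equations gives 124 − 8Q = 0, hence Q = 31/2.
Back-substituting: q_E = (52 − 31)/2 = 21/2, q_L = (34 − 31)/2 = 3/2, q_K = (38 − 31)/2 = 7/2.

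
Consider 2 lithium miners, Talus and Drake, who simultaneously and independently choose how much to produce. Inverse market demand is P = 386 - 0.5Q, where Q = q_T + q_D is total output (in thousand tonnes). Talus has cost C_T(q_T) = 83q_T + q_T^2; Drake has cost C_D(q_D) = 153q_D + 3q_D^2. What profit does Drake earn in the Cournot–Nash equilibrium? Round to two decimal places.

Talus's profit: π_T = (386 - 0.5Q)q_T - (83q_T + q_T²). Setting ∂π_T/∂q_T = 0: 303 - 3q_T - (1/2)(q_D) = 0.
Drake's profit: π_D = (386 - 0.5Q)q_D - (153q_D + 3q_D²). Setting ∂π_D/∂q_D = 0: 233 - 7q_D - (1/2)(q_T) = 0.
So q_T = (303 - (1/2)q_D)/3 and q_D = (233 - (1/2)q_T)/7.
Substituting one into the other gives q_T = 96.6024 and q_D = 26.3855.
Price P = 386 - (1/2)·122.9880 = 324.5060.
Drake's profit: 324.5060·26.3855 - 153·26.3855 - 3·26.3855² = 2436.6889.

2436.69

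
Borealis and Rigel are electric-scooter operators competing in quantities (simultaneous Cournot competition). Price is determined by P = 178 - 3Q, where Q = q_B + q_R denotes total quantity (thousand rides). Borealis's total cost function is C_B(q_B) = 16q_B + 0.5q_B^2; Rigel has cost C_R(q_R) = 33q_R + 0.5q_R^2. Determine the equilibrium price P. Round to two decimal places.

Borealis's profit: π_B = (178 - 3Q)q_B - (16q_B + (1/2)q_B²). Setting ∂π_B/∂q_B = 0: 162 - 7q_B - 3(q_R) = 0.
Rigel's profit: π_R = (178 - 3Q)q_R - (33q_R + (1/2)q_R²). Setting ∂π_R/∂q_R = 0: 145 - 7q_R - 3(q_B) = 0.
So q_B = (162 - 3q_R)/7 and q_R = (145 - 3q_B)/7.
Solving the pair: q_B = 699/40, q_R = 529/40.
Total output Q = 307/10, so price P = 178 - 3·(307/10) = 859/10.

85.90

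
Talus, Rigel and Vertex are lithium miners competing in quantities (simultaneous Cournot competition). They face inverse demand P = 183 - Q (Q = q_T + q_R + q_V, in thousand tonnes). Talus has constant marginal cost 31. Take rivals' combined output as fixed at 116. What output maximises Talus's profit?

With rivals' combined output fixed at 116, Talus's profit is π_T = (183 - 116 - q_T)q_T - (31q_T) = (67 - q_T)q_T - (31q_T).
∂π_T/∂q_T = 36 - 2q_T = 0, so q_T = 18.

18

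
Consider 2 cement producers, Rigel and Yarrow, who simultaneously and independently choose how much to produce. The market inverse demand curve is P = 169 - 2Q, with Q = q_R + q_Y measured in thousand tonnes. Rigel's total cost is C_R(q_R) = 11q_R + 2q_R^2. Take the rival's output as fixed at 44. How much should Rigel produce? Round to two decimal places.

8.75

With the rival's output fixed at 44, Rigel's profit is π_R = (169 - 2·44 - 2q_R)q_R - (11q_R + 2q_R²) = (81 - 2q_R)q_R - (11q_R + 2q_R²).
∂π_R/∂q_R = 70 - 8q_R = 0, so q_R = 35/4.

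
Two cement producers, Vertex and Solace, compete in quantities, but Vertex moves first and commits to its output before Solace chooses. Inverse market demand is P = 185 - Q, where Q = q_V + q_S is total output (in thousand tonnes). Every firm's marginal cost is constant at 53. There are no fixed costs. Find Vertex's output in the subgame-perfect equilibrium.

66

Solve by backward induction. Given q_V, the follower Solace maximises π_S = (185 - q_V - q_S)q_S - 53q_S.
Setting the follower's marginal profit to zero, 132 - q_V - 2q_S = 0, i.e. q_S = (132 - q_V)/2.
The leader anticipates this reaction. Substituting into P = 185 - Q gives P = 119 - (1/2)q_V, so π_V = (119 - (1/2)q_V)q_V - 53q_V.
The leader's first-order condition 66 - q_V = 0 yields q_V = 66.
Then q_S = (132 - 66)/2 = 33.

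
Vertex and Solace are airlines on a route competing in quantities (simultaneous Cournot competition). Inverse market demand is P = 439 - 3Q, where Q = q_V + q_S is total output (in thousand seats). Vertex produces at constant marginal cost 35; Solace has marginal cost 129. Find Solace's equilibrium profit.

1728

Vertex's profit: π_V = (439 - 3Q)q_V - (35q_V). Setting ∂π_V/∂q_V = 0: 404 - 6q_V - 3(q_S) = 0.
Solace's first-order condition: 310 - 6q_S - 3(q_V) = 0.
Best responses: q_V = (404 - 3q_S)/6, q_S = (310 - 3q_V)/6.
Solving the pair: q_V = 166/3, q_S = 24.
Price P = 439 - 3·(238/3) = 201.
Solace's profit: (201 - 129)·24 = 1728.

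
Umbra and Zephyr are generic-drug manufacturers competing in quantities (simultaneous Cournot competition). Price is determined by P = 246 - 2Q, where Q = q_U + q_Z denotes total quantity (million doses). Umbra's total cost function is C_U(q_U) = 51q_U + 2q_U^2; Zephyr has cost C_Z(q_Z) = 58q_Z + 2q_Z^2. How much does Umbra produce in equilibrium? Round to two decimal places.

19.73

Umbra's profit: π_U = (246 - 2Q)q_U - (51q_U + 2q_U²). Setting ∂π_U/∂q_U = 0: 195 - 8q_U - 2(q_Z) = 0.
Zephyr's profit: π_Z = (246 - 2Q)q_Z - (58q_Z + 2q_Z²). Setting ∂π_Z/∂q_Z = 0: 188 - 8q_Z - 2(q_U) = 0.
Best responses: q_U = (195 - 2q_Z)/8, q_Z = (188 - 2q_U)/8.
Substituting one into the other gives q_U = 296/15 and q_Z = 557/30.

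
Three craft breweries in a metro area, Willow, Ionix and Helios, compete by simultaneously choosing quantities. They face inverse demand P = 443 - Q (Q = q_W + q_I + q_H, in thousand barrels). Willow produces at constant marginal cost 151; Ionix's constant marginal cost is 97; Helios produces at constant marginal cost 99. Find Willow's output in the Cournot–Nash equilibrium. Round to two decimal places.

Willow's profit: π_W = (443 - Q)q_W - (151q_W). Setting ∂π_W/∂q_W = 0: 292 - 2q_W - (q_I + q_H) = 0.
Ionix's first-order condition: 346 - 2q_I - (q_W + q_H) = 0.
Helios's first-order condition: 344 - 2q_H - (q_W + q_I) = 0.
Adding the 3 conditions: 982 − 2Q − 2Q = 0, i.e. Q = 491/2.
Back-substituting: q_W = (292 − 491/2) = 93/2, q_I = (346 − 491/2) = 201/2, q_H = (344 − 491/2) = 197/2.

46.50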